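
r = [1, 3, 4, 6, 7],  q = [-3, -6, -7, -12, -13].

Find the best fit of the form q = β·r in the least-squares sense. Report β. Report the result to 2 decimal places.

β = -1.91

Forming XᵀX = [[111]] and Xᵀq = [-212]ᵀ gives XᵀX·[β]ᵀ = Xᵀq.
β = (-212)/111 = -1.90991.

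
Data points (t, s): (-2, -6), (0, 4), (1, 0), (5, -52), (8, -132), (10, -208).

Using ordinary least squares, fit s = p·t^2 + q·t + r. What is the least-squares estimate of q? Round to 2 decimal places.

Normal-equation sums: Σt^2·t^2 = 14738, Σt^2·t = 1630, Σt^2 = 194, Σt·t = 194, Σt = 22, Σ1 = 6.
Moment sums: Σt^2·s = -30572, Σt·s = -3384, Σs = -394.
Inverting the 3×3 Gram matrix, [p, q, r]ᵀ = [-22447/10824, -3265/10824, 4497/1804]ᵀ.

q = -0.30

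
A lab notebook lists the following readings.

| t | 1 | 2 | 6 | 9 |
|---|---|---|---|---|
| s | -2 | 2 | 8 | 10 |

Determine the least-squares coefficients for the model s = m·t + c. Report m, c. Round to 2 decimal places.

The normal equations are: 122·m + 18·c = 140;  18·m + 4·c = 18.
Eliminating c: 4·(row 1) − 18·(row 2) gives 164·m = 4·140 − 18·18 = 236, so m = 59/41.
Then c = (18 − 18·(59/41))/4 = -81/41.

m = 1.44, c = -1.98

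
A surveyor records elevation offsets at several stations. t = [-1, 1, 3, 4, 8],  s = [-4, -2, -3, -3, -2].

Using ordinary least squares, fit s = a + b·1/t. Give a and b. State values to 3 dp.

a = -2.935, b = 0.949

Setting ∂/∂a … = 0 gives: 5·a + (17/24)·b = -14;  (17/24)·a + (1261/576)·b = 0.
(Σ1 = 5, Σ1/t = 17/24, Σ1/t·1/t = 1261/576, Σs = -14, Σ1/t·s = 0.)
det = 5·(1261/576) − (17/24)² = 94/9.
a = ((-14)·(1261/576) − (17/24)·0)/(94/9) = -8827/3008; b = (5·0 − (17/24)·(-14))/(94/9) = 357/376.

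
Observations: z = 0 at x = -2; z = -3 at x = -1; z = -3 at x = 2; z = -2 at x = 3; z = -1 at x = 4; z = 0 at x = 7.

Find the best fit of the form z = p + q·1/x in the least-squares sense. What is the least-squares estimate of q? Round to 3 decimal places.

q = 0.103

Setting ∂/∂p … = 0 gives: 6·p + (-23/84)·q = -9;  (-23/84)·p + (11953/7056)·q = 7/12.
(Σ1 = 6, Σ1/x = -23/84, Σ1/x·1/x = 11953/7056, Σz = -9, Σ1/x·z = 7/12.)
Δ = 6·(11953/7056) − (-23/84)² = 71189/7056.
p = ((-9)·(11953/7056) − (-23/84)·(7/12))/(71189/7056) = -106450/71189; q = (6·(7/12) − (-23/84)·(-9))/(71189/7056) = 7308/71189.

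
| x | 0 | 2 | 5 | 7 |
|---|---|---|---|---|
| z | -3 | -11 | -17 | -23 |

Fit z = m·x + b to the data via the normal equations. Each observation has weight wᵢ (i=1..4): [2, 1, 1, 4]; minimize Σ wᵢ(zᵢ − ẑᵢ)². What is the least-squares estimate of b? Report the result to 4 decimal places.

b = -3.5913

The normal system MᵀWM·[m, b]ᵀ = MᵀWz is [[225, 35]; [35, 8]]·[m, b]ᵀ = [-751, -126]ᵀ.
Δ = 225·8 − 35² = 575.
m = ((-751)·8 − 35·(-126))/575 = -1598/575; b = (225·(-126) − 35·(-751))/575 = -413/115.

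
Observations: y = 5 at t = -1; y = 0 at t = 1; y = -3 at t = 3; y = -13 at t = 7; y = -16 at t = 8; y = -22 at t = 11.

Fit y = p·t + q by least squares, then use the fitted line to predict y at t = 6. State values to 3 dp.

ŷ = -10.817

Compute the Gram sums: Σt·t = 245, Σt = 29, Σ1 = 6.
And Σt·y = -475, Σy = -49.
Normal equations: [[245, 29]; [29, 6]]·[p, q]ᵀ = [-475, -49]ᵀ.
Eliminating q: 6·(row 1) − 29·(row 2) gives 629·p = 6·(-475) − 29·(-49) = -1429, so p = -1429/629.
Then q = ((-49) − 29·(-1429/629))/6 = 1770/629.
At t = 6: ŷ = (-1429/629)·(6) + (1770/629)·(1) = -6804/629.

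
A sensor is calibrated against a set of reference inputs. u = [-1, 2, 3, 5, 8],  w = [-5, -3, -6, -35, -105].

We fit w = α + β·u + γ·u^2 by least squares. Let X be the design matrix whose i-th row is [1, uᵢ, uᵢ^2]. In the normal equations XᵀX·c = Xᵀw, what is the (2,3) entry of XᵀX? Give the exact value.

671

Row 2 ↔ basis u, column 3 ↔ basis u^2, so (XᵀX)_{2,3} = Σᵢ (u)·(u^2) = (-1)·(1) + (2)·(4) + (3)·(9) + (5)·(25) + (8)·(64) = 671.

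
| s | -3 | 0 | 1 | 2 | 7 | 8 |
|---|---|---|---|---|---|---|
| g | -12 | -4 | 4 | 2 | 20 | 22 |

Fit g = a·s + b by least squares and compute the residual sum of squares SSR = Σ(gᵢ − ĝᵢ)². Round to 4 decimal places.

SSR = 17.3557

Setting ∂/∂a … = 0 gives: 127·a + 15·b = 360;  15·a + 6·b = 32.
det = 127·6 − 15² = 537.
a = (360·6 − 15·32)/537 = 560/179; b = (127·32 − 15·360)/537 = -1336/537.
Residuals: -68/537, -812/537, 1804/537, -950/537, 316/537, -290/537; SSR = 9320/537.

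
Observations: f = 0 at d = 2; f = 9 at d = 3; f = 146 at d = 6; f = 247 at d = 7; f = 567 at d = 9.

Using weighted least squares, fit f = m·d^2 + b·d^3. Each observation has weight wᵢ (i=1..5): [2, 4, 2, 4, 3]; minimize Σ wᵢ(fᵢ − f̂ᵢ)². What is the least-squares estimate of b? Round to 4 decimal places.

b = 0.9850

The normal equations are: 32235·m + 260963·b = 197029;  260963·m + 2161275·b = 1642957.
(Σwᵢ·d^2·d^2 = 32235, Σwᵢ·d^2·d^3 = 260963, Σwᵢ·d^3·d^3 = 2161275, Σwᵢ·d^2·f = 197029, Σwᵢ·d^3·f = 1642957.)
Eliminating b: 2161275·(row 1) − 260963·(row 2) gives 1567012256·m = 2161275·197029 − 260963·1642957 = -2917135616, so m = -91160488/48969133.
Then b = (1642957 − 260963·(-91160488/48969133))/2161275 = 48232499/48969133.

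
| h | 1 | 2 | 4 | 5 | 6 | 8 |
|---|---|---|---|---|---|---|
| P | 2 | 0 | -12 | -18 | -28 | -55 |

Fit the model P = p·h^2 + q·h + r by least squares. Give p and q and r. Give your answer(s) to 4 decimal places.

p = -0.9782, q = 0.7182, r = 2.1908

Sums needed: Σh^2·h^2 = 6290, Σh^2·h = 926, Σh^2 = 146, Σh·h = 146, Σh = 26, Σ1 = 6.
For XᵀP: Σh^2·P = -5168, Σh·P = -744, ΣP = -111.
Solving the 3×3 system (Gaussian elimination) gives p = -763/780, q = 2801/3900, r = 712/325.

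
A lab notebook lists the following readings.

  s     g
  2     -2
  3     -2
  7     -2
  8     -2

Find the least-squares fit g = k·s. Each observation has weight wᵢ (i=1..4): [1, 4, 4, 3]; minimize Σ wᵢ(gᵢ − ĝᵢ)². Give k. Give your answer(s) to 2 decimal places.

k = -0.31

Sums needed: Σwᵢ·s·s = 428.
Right-hand side: Σwᵢ·s·g = -132.
AᵀWA·[k]ᵀ = AᵀWg becomes [[428]]·[k]ᵀ = [-132]ᵀ.
k = (-132)/428 = -0.308411.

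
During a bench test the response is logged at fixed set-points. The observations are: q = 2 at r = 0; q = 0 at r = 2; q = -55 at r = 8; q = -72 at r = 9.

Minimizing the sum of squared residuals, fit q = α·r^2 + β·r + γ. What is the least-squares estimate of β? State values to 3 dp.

The normal equations are: 10673·α + 1249·β + 149·γ = -9352;  1249·α + 149·β + 19·γ = -1088;  149·α + 19·β + 4·γ = -125.
Inverting the 3×3 Gram matrix, [α, β, γ]ᵀ = [-1115/1068, 6437/5340, 1703/890]ᵀ.

β = 1.205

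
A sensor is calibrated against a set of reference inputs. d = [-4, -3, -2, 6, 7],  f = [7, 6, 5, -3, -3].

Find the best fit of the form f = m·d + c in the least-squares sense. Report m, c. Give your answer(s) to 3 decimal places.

m = -0.944, c = 3.155

The normal system AᵀA·[m, c]ᵀ = Aᵀf is [[114, 4]; [4, 5]]·[m, c]ᵀ = [-95, 12]ᵀ.
Δ = 114·5 − 4² = 554.
m = ((-95)·5 − 4·12)/554 = -523/554; c = (114·12 − 4·(-95))/554 = 874/277.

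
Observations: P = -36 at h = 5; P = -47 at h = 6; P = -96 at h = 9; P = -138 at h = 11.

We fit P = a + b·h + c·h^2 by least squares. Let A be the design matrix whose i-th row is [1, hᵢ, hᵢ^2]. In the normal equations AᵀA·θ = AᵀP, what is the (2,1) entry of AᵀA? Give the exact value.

31

Row 2 ↔ basis h, column 1 ↔ basis 1, so (AᵀA)_{2,1} = Σᵢ h = (5)·(1) + (6)·(1) + (9)·(1) + (11)·(1) = 31.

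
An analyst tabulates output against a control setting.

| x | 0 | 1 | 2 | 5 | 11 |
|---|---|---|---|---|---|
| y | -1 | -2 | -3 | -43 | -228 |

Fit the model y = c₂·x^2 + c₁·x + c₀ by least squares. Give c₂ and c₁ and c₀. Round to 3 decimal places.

Normal-equation sums: Σx^2·x^2 = 15283, Σx^2·x = 1465, Σx^2 = 151, Σx·x = 151, Σx = 19, Σ1 = 5.
Right-hand side: Σx^2·y = -28677, Σx·y = -2731, Σy = -277.
So MᵀM·[c₂, c₁, c₀]ᵀ = Mᵀy: [[15283, 1465, 151]; [1465, 151, 19]; [151, 19, 5]]·[c₂, c₁, c₀]ᵀ = [-28677, -2731, -277]ᵀ.
Inverting the 3×3 Gram matrix, [c₂, c₁, c₀]ᵀ = [-130955/63399, 130688/63399, -18026/21133]ᵀ.

c₂ = -2.066, c₁ = 2.061, c₀ = -0.853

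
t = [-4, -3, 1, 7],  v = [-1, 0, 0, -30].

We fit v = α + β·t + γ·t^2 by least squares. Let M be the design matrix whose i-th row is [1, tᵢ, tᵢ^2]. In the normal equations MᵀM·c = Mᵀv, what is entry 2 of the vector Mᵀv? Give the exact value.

Entry 2 ↔ basis t, so (Mᵀv)_{2} = Σᵢ (t)·vᵢ = (-4)·(-1) + (-3)·(0) + (1)·(0) + (7)·(-30) = -206.

-206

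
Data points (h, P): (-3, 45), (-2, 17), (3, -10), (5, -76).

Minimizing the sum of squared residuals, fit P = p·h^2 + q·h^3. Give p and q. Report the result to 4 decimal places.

Compute the Gram sums: Σh^2·h^2 = 803, Σh^2·h^3 = 3093, Σh^3·h^3 = 17147.
For MᵀP: Σh^2·P = -1517, Σh^3·P = -11121.
det = 803·17147 − 3093² = 4202392.
p = ((-1517)·17147 − 3093·(-11121))/4202392 = 4192627/2101196; q = (803·(-11121) − 3093·(-1517))/4202392 = -2119041/2101196.

p = 1.9954, q = -1.0085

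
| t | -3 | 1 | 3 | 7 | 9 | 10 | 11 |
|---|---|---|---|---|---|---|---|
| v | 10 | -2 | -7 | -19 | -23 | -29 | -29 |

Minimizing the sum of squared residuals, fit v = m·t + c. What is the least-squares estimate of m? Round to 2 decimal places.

With design matrix X, XᵀX = [[370, 38]; [38, 7]] and Xᵀv = [-1002, -99]ᵀ.
Determinant 370·7 − 38² = 1146.
m = ((-1002)·7 − 38·(-99))/1146 = -542/191; c = (370·(-99) − 38·(-1002))/1146 = 241/191.

m = -2.84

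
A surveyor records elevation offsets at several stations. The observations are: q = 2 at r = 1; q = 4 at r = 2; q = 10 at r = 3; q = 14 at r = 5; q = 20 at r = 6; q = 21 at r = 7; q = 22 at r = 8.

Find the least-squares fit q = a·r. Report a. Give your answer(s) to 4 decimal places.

Setting ∂/∂a … = 0 gives: 188·a = 553.
Hence a = 553 / 188 ≈ 2.94149.

a = 2.9415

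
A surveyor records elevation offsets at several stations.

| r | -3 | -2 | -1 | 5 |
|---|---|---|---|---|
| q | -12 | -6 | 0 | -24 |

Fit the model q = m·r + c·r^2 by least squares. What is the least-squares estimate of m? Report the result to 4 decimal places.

Sums needed: Σr·r = 39, Σr·r^2 = 89, Σr^2·r^2 = 723.
For Aᵀq: Σr·q = -72, Σr^2·q = -732.
Normal equations: [[39, 89]; [89, 723]]·[m, c]ᵀ = [-72, -732]ᵀ.
Determinant 39·723 − 89² = 20276.
m = ((-72)·723 − 89·(-732))/20276 = 3273/5069; c = (39·(-732) − 89·(-72))/20276 = -5535/5069.

m = 0.6457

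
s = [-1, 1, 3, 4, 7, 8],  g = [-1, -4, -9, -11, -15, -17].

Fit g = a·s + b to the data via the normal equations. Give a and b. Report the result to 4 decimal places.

a = -1.7865, b = -2.9494

Setting ∂/∂a … = 0 gives: 140·a + 22·b = -315;  22·a + 6·b = -57.
det = 140·6 − 22² = 356.
a = ((-315)·6 − 22·(-57))/356 = -159/89; b = (140·(-57) − 22·(-315))/356 = -525/178.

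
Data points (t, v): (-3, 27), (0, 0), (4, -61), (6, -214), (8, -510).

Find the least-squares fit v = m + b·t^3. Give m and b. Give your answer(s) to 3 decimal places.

m = 0.951, b = -0.997

The normal system XᵀX·[m, b]ᵀ = Xᵀv is [[5, 765]; [765, 313625]]·[m, b]ᵀ = [-758, -311977]ᵀ.
Eliminating b: 313625·(row 1) − 765·(row 2) gives 982900·m = 313625·(-758) − 765·(-311977) = 934655, so m = 186931/196580.
Then b = ((-311977) − 765·(186931/196580))/313625 = -196003/196580.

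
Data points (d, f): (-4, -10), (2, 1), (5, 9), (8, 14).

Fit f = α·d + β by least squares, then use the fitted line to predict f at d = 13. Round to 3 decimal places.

Setting ∂/∂α … = 0 gives: 109·α + 11·β = 199;  11·α + 4·β = 14.
(Σd·d = 109, Σd = 11, Σ1 = 4, Σd·f = 199, Σf = 14.)
det = 109·4 − 11² = 315.
α = (199·4 − 11·14)/315 = 214/105; β = (109·14 − 11·199)/315 = -221/105.
At d = 13: f̂ = (214/105)·(13) + (-221/105)·(1) = 2561/105.

f̂ = 24.390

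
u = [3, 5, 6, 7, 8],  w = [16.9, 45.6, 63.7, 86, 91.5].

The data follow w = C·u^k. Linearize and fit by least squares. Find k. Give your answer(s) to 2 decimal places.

k = 1.79

Taking logs, ln w = k·ln u + ln C, so regress ln w on ln u.
AᵀA = [[15.1183, 8.5252]; [8.5252, 5]], rhs = [34.7565, 19.7721]ᵀ  (here Σln u = 8.5252, Σ(ln u)² = 15.1183, Σln w = 19.7721, Σln u·ln w = 34.7565).
Solving (det = 2.9130): k = 1.79278, ln C = 0.89767.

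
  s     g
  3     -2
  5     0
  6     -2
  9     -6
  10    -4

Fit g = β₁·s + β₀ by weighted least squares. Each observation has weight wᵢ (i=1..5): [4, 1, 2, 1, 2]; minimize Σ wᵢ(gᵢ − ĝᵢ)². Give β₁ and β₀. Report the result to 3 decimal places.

β₁ = -0.402, β₀ = -0.268

The normal system MᵀWM·[β₁, β₀]ᵀ = MᵀWg is [[414, 58]; [58, 10]]·[β₁, β₀]ᵀ = [-182, -26]ᵀ.
Eliminating β₀: 10·(row 1) − 58·(row 2) gives 776·β₁ = 10·(-182) − 58·(-26) = -312, so β₁ = -39/97.
Then β₀ = ((-26) − 58·(-39/97))/10 = -26/97.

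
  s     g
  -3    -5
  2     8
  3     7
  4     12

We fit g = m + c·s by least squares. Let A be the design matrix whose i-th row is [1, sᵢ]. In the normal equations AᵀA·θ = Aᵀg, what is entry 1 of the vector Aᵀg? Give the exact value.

Entry 1 ↔ basis 1, so (Aᵀg)_{1} = Σᵢ gᵢ = (1)·(-5) + (1)·(8) + (1)·(7) + (1)·(12) = 22.

22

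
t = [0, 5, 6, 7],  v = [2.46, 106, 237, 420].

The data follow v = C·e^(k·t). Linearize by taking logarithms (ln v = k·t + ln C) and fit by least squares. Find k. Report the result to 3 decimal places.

With ln vᵢ as the transformed response and tᵢ as the regressor:
Σt = 18.0000, Σ(t)² = 110.0000, Σln v = 17.0719, Σt·ln v = 98.4073.
Equations: 110.0000·k + 18.0000·ln C = 98.4073;  18.0000·k + 4·ln C = 17.0719.
Solving (det = 116.0000): k = 0.74427, ln C = 0.91878.

k = 0.744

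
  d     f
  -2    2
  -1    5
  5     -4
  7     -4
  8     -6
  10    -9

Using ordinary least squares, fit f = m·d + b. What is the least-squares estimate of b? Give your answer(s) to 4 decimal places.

Forming XᵀX = [[243, 27]; [27, 6]] and Xᵀf = [-195, -16]ᵀ gives XᵀX·[m, b]ᵀ = Xᵀf.
Δ = 243·6 − 27² = 729.
m = ((-195)·6 − 27·(-16))/729 = -82/81; b = (243·(-16) − 27·(-195))/729 = 17/9.

b = 1.8889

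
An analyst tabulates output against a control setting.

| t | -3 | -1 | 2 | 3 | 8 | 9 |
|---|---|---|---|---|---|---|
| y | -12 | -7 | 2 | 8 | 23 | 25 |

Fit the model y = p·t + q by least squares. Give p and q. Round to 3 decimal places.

Forming AᵀA = [[168, 18]; [18, 6]] and Aᵀy = [480, 39]ᵀ gives AᵀA·[p, q]ᵀ = Aᵀy.
det = 168·6 − 18² = 684.
p = (480·6 − 18·39)/684 = 121/38; q = (168·39 − 18·480)/684 = -58/19.

p = 3.184, q = -3.053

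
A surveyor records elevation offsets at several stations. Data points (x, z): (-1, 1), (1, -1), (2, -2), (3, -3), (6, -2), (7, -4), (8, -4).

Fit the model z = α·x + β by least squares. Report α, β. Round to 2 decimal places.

Entries of AᵀA: Σx·x = 164, Σx = 26, Σ1 = 7.
For Aᵀz: Σx·z = -87, Σz = -15.
Normal equations: [[164, 26]; [26, 7]]·[α, β]ᵀ = [-87, -15]ᵀ.
Eliminating β: 7·(row 1) − 26·(row 2) gives 472·α = 7·(-87) − 26·(-15) = -219, so α = -219/472.
Then β = ((-15) − 26·(-219/472))/7 = -99/236.

α = -0.46, β = -0.42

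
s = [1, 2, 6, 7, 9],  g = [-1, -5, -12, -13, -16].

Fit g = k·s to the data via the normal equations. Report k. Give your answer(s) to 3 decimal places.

Sums needed: Σs·s = 171.
And Σs·g = -318.
k = (-318)/171 = -1.85965.

k = -1.860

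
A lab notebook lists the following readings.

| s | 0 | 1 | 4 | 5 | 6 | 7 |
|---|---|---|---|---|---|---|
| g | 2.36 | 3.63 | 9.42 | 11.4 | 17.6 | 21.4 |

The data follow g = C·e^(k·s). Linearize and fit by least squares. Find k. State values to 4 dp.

k = 0.3137

With ln gᵢ as the transformed response and sᵢ as the regressor:
Over the data: Σs = 23.0000, Σ(s)² = 127.0000, Σln g = 12.7556, Σs·ln g = 61.0798.
Normal system: [[127.0000, 23.0000]; [23.0000, 6]]·[k, ln C]ᵀ = [61.0798, 12.7556]ᵀ.
Solving (det = 233.0000): k = 0.31373, ln C = 0.92331.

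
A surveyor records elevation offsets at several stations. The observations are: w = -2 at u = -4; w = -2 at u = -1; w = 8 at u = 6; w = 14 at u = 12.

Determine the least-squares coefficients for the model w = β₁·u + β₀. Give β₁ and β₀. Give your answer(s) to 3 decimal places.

β₁ = 1.082, β₀ = 0.982

AᵀA·[β₁, β₀]ᵀ = Aᵀw reads: 197·β₁ + 13·β₀ = 226;  13·β₁ + 4·β₀ = 18.
(Σu·u = 197, Σu = 13, Σ1 = 4, Σu·w = 226, Σw = 18.)
Eliminating β₀: 4·(row 1) − 13·(row 2) gives 619·β₁ = 4·226 − 13·18 = 670, so β₁ = 670/619.
Then β₀ = (18 − 13·(670/619))/4 = 608/619.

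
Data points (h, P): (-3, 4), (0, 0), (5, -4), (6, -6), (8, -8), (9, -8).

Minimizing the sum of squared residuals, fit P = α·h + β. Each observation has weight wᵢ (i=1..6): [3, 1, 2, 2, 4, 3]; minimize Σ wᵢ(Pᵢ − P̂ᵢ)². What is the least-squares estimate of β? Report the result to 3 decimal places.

Normal-equation sums: Σwᵢ·h·h = 648, Σwᵢ·h = 72, Σwᵢ·1 = 15.
Right-hand side: Σwᵢ·h·P = -620, Σwᵢ·P = -64.
Eliminating β: 15·(row 1) − 72·(row 2) gives 4536·α = 15·(-620) − 72·(-64) = -4692, so α = -391/378.
Then β = ((-64) − 72·(-391/378))/15 = 44/63.

β = 0.698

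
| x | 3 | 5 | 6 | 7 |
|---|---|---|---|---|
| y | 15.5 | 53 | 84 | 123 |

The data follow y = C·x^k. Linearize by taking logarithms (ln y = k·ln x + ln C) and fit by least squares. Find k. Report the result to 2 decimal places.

k = 2.44

Linearized form: ln y = k·ln x + ln C. From the 4 transformed points,
Sums: Σln x = 6.4457, Σ(ln x)² = 10.7942, Σln y = 15.9541, Σln x·ln y = 26.7041.
Normal system: [[10.7942, 6.4457]; [6.4457, 4]]·[k, ln C]ᵀ = [26.7041, 15.9541]ᵀ.
Δ = 10.7942·4 − (6.4457)² = 1.6295; k = (26.7041·4 − 6.4457·15.9541)/1.6295 = 2.44274, ln C = (10.7942·15.9541 − 6.4457·26.7041)/1.6295 = 0.05223.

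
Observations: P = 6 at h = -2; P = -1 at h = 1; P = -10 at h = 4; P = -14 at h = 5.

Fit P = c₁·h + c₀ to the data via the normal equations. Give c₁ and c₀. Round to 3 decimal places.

c₁ = -2.833, c₀ = 0.917

Entries of MᵀM: Σh·h = 46, Σh = 8, Σ1 = 4.
Right-hand side: Σh·P = -123, ΣP = -19.
Normal equations: [[46, 8]; [8, 4]]·[c₁, c₀]ᵀ = [-123, -19]ᵀ.
det = 46·4 − 8² = 120.
c₁ = ((-123)·4 − 8·(-19))/120 = -17/6; c₀ = (46·(-19) − 8·(-123))/120 = 11/12.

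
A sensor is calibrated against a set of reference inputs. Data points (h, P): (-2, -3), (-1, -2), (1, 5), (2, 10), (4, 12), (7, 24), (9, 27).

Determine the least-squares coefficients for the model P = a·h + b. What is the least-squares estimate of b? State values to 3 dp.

Sums needed: Σh·h = 156, Σh = 20, Σ1 = 7.
And Σh·P = 492, ΣP = 73.
XᵀX·[a, b]ᵀ = XᵀP becomes [[156, 20]; [20, 7]]·[a, b]ᵀ = [492, 73]ᵀ.
Eliminating b: 7·(row 1) − 20·(row 2) gives 692·a = 7·492 − 20·73 = 1984, so a = 496/173.
Then b = (73 − 20·(496/173))/7 = 387/173.

b = 2.237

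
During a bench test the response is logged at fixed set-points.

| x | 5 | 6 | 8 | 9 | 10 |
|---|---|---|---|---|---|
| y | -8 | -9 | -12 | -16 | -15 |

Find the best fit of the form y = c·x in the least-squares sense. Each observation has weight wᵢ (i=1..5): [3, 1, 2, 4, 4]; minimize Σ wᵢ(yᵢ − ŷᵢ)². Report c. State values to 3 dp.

c = -1.601

Forming MᵀWM = [[963]] and MᵀWy = [-1542]ᵀ gives MᵀWM·[c]ᵀ = MᵀWy.
Hence c = -1542 / 963 ≈ -1.60125.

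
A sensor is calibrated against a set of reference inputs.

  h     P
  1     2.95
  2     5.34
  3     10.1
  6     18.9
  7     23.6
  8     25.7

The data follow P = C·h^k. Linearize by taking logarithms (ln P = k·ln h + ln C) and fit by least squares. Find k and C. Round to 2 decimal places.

k = 1.07, C = 2.85

Taking logs, ln P = k·ln h + ln C, so regress ln P on ln h.
XᵀX = [[13.0084, 7.6089]; [7.6089, 6]], rhs = [21.8704, 14.4165]ᵀ  (here Σln h = 7.6089, Σ(ln h)² = 13.0084, Σln P = 14.4165, Σln h·ln P = 21.8704).
Slope k = (n·Σln h·ln P − Σln h·Σln P)/(n·Σ(ln h)² − (Σln h)²) = (6·21.8704 − 7.6089·14.4165)/20.1558 = 1.06816; ln C = (Σln P − k·Σln h)/n = 1.04817, so C = exp(1.04817) = 2.85242.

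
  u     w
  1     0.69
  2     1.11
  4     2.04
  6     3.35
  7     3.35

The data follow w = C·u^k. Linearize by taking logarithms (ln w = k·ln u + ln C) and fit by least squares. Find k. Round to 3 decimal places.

With ln wᵢ as the transformed response and ln uᵢ as the regressor:
Over the data: Σln u = 5.8171, Σ(ln u)² = 9.3992, Σln w = 2.8642, Σln u·ln w = 5.5794.
Normal system: [[9.3992, 5.8171]; [5.8171, 5]]·[k, ln C]ᵀ = [5.5794, 2.8642]ᵀ.
Δ = 9.3992·5 − (5.8171)² = 13.1574; k = (5.5794·5 − 5.8171·2.8642)/13.1574 = 0.85395, ln C = (9.3992·2.8642 − 5.8171·5.5794)/13.1574 = -0.42067.

k = 0.854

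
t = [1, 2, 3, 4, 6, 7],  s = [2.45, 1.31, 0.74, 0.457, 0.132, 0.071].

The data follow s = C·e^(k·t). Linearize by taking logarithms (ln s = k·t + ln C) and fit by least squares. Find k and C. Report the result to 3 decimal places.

k = -0.584, C = 4.371

Taking logs, ln s = k·t + ln C, so regress ln s on t.
Σt = 23.0000, Σ(t)² = 115.0000, Σln s = -4.5881, Σt·ln s = -33.2647.
Equations: 115.0000·k + 23.0000·ln C = -33.2647;  23.0000·k + 6·ln C = -4.5881.
Solving (det = 161.0000): k = -0.58424, ln C = 1.47489, so C = exp(1.47489) = 4.37057.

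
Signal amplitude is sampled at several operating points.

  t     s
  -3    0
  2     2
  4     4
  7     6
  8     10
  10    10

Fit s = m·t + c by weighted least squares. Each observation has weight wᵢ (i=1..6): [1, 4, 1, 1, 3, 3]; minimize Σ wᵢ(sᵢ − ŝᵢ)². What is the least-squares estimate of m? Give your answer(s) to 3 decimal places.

The normal system AᵀWA·[m, c]ᵀ = AᵀWs is [[582, 70]; [70, 13]]·[m, c]ᵀ = [614, 78]ᵀ.
det = 582·13 − 70² = 2666.
m = (614·13 − 70·78)/2666 = 1261/1333; c = (582·78 − 70·614)/2666 = 1208/1333.

m = 0.946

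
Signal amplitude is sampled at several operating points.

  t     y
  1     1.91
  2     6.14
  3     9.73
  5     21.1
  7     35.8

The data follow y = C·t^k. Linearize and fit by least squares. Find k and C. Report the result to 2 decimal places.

k = 1.48, C = 1.99

With ln yᵢ as the transformed response and ln tᵢ as the regressor:
Σln t = 5.3471, Σ(ln t)² = 8.0643, Σln y = 11.3644, Σln t·ln y = 15.6275.
Equations: 8.0643·k + 5.3471·ln C = 15.6275;  5.3471·k + 5·ln C = 11.3644.
Δ = 8.0643·5 − (5.3471)² = 11.7297; k = (15.6275·5 − 5.3471·11.3644)/11.7297 = 1.48094, ln C = (8.0643·11.3644 − 5.3471·15.6275)/11.7297 = 0.68912, so C = exp(0.68912) = 1.99197.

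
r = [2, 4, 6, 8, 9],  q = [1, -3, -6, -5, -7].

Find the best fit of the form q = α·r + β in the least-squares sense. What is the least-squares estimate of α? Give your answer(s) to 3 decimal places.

Normal-equation sums: Σr·r = 201, Σr = 29, Σ1 = 5.
And Σr·q = -149, Σq = -20.
So AᵀA·[α, β]ᵀ = Aᵀq: [[201, 29]; [29, 5]]·[α, β]ᵀ = [-149, -20]ᵀ.
det = 201·5 − 29² = 164.
α = ((-149)·5 − 29·(-20))/164 = -165/164; β = (201·(-20) − 29·(-149))/164 = 301/164.

α = -1.006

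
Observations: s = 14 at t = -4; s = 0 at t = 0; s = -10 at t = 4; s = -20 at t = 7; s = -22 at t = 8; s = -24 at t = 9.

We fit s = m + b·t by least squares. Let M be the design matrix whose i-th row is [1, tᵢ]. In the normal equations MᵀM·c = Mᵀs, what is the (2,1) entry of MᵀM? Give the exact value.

24

Row 2 ↔ basis t, column 1 ↔ basis 1, so (MᵀM)_{2,1} = Σᵢ t = (-4)·(1) + (0)·(1) + (4)·(1) + (7)·(1) + (8)·(1) + (9)·(1) = 24.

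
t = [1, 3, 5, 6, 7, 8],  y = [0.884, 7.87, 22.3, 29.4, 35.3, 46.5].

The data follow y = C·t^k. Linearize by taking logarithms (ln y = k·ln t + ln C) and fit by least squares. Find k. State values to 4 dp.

k = 1.9132

Taking logs, ln y = k·ln t + ln C, so regress ln y on ln t.
Σln t = 8.5252, Σ(ln t)² = 15.1183, Σln y = 15.8287, Σln t·ln y = 28.2400.
Equations: 15.1183·k + 8.5252·ln C = 28.2400;  8.5252·k + 6·ln C = 15.8287.
Solving (det = 18.0313): k = 1.91322, ln C = -0.08030.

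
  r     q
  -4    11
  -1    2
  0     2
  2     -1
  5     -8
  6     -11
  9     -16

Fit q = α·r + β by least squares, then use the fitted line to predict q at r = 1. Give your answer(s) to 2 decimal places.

The normal equations are: 163·α + 17·β = -298;  17·α + 7·β = -21.
Eliminating β: 7·(row 1) − 17·(row 2) gives 852·α = 7·(-298) − 17·(-21) = -1729, so α = -1729/852.
Then β = ((-21) − 17·(-1729/852))/7 = 1643/852.
At r = 1: q̂ = (-1729/852)·(1) + (1643/852)·(1) = -43/426.

q̂ = -0.10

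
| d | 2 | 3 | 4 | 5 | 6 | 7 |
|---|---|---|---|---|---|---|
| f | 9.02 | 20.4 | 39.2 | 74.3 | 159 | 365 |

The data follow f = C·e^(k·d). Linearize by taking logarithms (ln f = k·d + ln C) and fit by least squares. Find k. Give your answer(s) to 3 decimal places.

Linearized form: ln f = k·d + ln C. From the 6 transformed points,
Σd = 27.0000, Σ(d)² = 139.0000, Σln f = 24.1606, Σd·ln f = 121.3735.
Equations: 139.0000·k + 27.0000·ln C = 121.3735;  27.0000·k + 6·ln C = 24.1606.
Slope k = (n·Σd·ln f − Σd·Σln f)/(n·Σ(d)² − (Σd)²) = (6·121.3735 − 27.0000·24.1606)/105.0000 = 0.72291; ln C = (Σln f − k·Σd)/n = 0.77367.

k = 0.723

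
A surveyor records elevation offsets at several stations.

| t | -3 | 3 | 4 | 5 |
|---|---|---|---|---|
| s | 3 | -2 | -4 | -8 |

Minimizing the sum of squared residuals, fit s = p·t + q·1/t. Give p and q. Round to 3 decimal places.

p = -1.896, q = 10.215

The normal system MᵀM·[p, q]ᵀ = Mᵀs is [[59, 4]; [4, 1169/3600]]·[p, q]ᵀ = [-71, -64/15]ᵀ.
det = 59·(1169/3600) − 4² = 11371/3600.
p = ((-71)·(1169/3600) − 4·(-64/15))/(11371/3600) = -21559/11371; q = (59·(-64/15) − 4·(-71))/(11371/3600) = 116160/11371.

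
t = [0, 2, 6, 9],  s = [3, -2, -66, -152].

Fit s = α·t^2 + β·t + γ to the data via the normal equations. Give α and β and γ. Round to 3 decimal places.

α = -1.970, β = 0.379, γ = 3.724

From the data, Σt^2·t^2 = 7873, Σt^2·t = 953, Σt^2 = 121, Σt·t = 121, Σt = 17, Σ1 = 4.
Moment sums: Σt^2·s = -14696, Σt·s = -1768, Σs = -217.
Solving the 3×3 system (Gaussian elimination) gives α = -65/33, β = 812/2145, γ = 2663/715.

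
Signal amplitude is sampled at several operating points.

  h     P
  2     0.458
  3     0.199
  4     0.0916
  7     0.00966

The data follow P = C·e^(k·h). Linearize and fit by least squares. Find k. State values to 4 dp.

Let Y = ln P. Fitting Y = k·h + ln C by least squares:
Σh = 16.0000, Σ(h)² = 78.0000, Σln P = -9.4254, Σh·ln P = -48.4448.
Equations: 78.0000·k + 16.0000·ln C = -48.4448;  16.0000·k + 4·ln C = -9.4254.
Slope k = (n·Σh·ln P − Σh·Σln P)/(n·Σ(h)² − (Σh)²) = (4·-48.4448 − 16.0000·-9.4254)/56.0000 = -0.76736; ln C = (Σln P − k·Σh)/n = 0.71309.

k = -0.7674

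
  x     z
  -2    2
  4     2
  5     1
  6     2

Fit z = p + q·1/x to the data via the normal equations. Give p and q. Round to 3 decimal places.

Compute the Gram sums: Σ1 = 4, Σ1/x = 7/60, Σ1/x·1/x = 1369/3600.
Moment sums: Σz = 7, Σ1/x·z = 1/30.
MᵀM·[p, q]ᵀ = Mᵀz becomes [[4, 7/60]; [7/60, 1369/3600]]·[p, q]ᵀ = [7, 1/30]ᵀ.
det = 4·(1369/3600) − (7/60)² = 603/400.
p = (7·(1369/3600) − (7/60)·(1/30))/(603/400) = 9569/5427; q = (4·(1/30) − (7/60)·7)/(603/400) = -820/1809.

p = 1.763, q = -0.453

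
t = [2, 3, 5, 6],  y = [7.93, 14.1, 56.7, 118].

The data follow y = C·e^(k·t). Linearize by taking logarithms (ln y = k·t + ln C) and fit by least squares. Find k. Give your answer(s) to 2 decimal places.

Taking logs, ln y = k·t + ln C, so regress ln y on t.
Σt = 16.0000, Σ(t)² = 74.0000, Σln y = 13.5253, Σt·ln y = 60.8928.
Equations: 74.0000·k + 16.0000·ln C = 60.8928;  16.0000·k + 4·ln C = 13.5253.
Solving (det = 40.0000): k = 0.67917, ln C = 0.66466.

k = 0.68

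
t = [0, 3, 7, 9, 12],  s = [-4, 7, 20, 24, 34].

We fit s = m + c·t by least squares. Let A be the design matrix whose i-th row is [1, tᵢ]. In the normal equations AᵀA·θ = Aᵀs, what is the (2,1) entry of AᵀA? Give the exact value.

31

Row 2 ↔ basis t, column 1 ↔ basis 1, so (AᵀA)_{2,1} = Σᵢ t = (0)·(1) + (3)·(1) + (7)·(1) + (9)·(1) + (12)·(1) = 31.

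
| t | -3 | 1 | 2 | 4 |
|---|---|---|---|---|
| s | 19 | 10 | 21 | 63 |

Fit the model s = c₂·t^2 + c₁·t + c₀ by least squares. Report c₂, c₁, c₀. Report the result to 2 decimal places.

c₂ = 2.88, c₁ = 3.38, c₀ = 3.28

Setting ∂/∂c₂ … = 0 gives: 354·c₂ + 46·c₁ + 30·c₀ = 1273;  46·c₂ + 30·c₁ + 4·c₀ = 247;  30·c₂ + 4·c₁ + 4·c₀ = 113.
(Σt^2·t^2 = 354, Σt^2·t = 46, Σt^2 = 30, Σt·t = 30, Σt = 4, Σ1 = 4, Σt^2·s = 1273, Σt·s = 247, Σs = 113.)
Row-reducing yields c₂ = 8919/3098, c₁ = 5239/1549, c₀ = 5074/1549.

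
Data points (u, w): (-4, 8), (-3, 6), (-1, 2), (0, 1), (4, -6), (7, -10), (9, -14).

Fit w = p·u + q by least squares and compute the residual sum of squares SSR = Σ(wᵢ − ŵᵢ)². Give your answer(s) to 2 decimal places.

SSR = 1.06

Entries of AᵀA: Σu·u = 172, Σu = 12, Σ1 = 7.
For Aᵀw: Σu·w = -272, Σw = -13.
AᵀA·[p, q]ᵀ = Aᵀw becomes [[172, 12]; [12, 7]]·[p, q]ᵀ = [-272, -13]ᵀ.
det = 172·7 − 12² = 1060.
p = ((-272)·7 − 12·(-13))/1060 = -437/265; q = (172·(-13) − 12·(-272))/1060 = 257/265.
Residuals: 23/53, 22/265, -164/265, 8/265, -99/265, 152/265, -34/265; SSR = 282/265.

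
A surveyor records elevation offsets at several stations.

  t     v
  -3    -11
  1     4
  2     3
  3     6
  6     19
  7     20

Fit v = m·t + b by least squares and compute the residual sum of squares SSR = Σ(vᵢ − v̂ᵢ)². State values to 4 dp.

Setting ∂/∂m … = 0 gives: 108·m + 16·b = 315;  16·m + 6·b = 41.
Eliminating b: 6·(row 1) − 16·(row 2) gives 392·m = 6·315 − 16·41 = 1234, so m = 617/196.
Then b = (41 − 16·(617/196))/6 = -153/98.
Residuals: 1/196, 473/196, -85/49, -369/196, 82/49, -93/196; SSR = 3019/196.

SSR = 15.4031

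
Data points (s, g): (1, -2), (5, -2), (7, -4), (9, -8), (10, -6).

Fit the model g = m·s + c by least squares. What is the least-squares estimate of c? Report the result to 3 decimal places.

The normal equations are: 256·m + 32·c = -172;  32·m + 5·c = -22.
det = 256·5 − 32² = 256.
m = ((-172)·5 − 32·(-22))/256 = -39/64; c = (256·(-22) − 32·(-172))/256 = -1/2.

c = -0.500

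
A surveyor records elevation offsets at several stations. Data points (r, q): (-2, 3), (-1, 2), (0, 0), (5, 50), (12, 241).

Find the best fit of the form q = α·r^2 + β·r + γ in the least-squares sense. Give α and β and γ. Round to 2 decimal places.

α = 1.48, β = 2.21, γ = 1.53

AᵀA·[α, β, γ]ᵀ = Aᵀq reads: 21378·α + 1844·β + 174·γ = 35968;  1844·α + 174·β + 14·γ = 3134;  174·α + 14·β + 5·γ = 296.
Row-reducing yields α = 415304/280759, β = 621077/280759, γ = 429338/280759.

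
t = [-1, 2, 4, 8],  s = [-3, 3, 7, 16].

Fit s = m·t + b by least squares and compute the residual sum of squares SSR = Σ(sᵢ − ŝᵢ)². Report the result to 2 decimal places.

From the data, Σt·t = 85, Σt = 13, Σ1 = 4.
Right-hand side: Σt·s = 165, Σs = 23.
Normal equations: [[85, 13]; [13, 4]]·[m, b]ᵀ = [165, 23]ᵀ.
Δ = 85·4 − 13² = 171.
m = (165·4 − 13·23)/171 = 19/9; b = (85·23 − 13·165)/171 = -10/9.
Residuals: 2/9, -1/9, -1/3, 2/9; SSR = 2/9.

SSR = 0.22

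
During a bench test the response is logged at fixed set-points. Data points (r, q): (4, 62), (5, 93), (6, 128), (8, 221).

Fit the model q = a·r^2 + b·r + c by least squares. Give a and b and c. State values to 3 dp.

Compute the Gram sums: Σr^2·r^2 = 6273, Σr^2·r = 917, Σr^2 = 141, Σr·r = 141, Σr = 23, Σ1 = 4.
For Mᵀq: Σr^2·q = 22069, Σr·q = 3249, Σq = 504.
Normal equations: [[6273, 917, 141]; [917, 141, 23]; [141, 23, 4]]·[a, b, c]ᵀ = [22069, 3249, 504]ᵀ.
Solving the 3×3 system (Gaussian elimination) gives a = 13/4, b = 13/20, c = 77/10.

a = 3.250, b = 0.650, c = 7.700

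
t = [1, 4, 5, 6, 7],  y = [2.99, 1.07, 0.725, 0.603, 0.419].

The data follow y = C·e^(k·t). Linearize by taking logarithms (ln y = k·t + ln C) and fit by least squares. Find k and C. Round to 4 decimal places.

k = -0.3259, C = 4.0231

Linearized form: ln y = k·t + ln C. From the 5 transformed points,
AᵀA = [[127.0000, 23.0000]; [23.0000, 5]], rhs = [-9.3662, -0.5344]ᵀ  (here Σt = 23.0000, Σ(t)² = 127.0000, Σln y = -0.5344, Σt·ln y = -9.3662).
Slope k = (n·Σt·ln y − Σt·Σln y)/(n·Σ(t)² − (Σt)²) = (5·-9.3662 − 23.0000·-0.5344)/106.0000 = -0.32585; ln C = (Σln y − k·Σt)/n = 1.39205, so C = exp(1.39205) = 4.02311.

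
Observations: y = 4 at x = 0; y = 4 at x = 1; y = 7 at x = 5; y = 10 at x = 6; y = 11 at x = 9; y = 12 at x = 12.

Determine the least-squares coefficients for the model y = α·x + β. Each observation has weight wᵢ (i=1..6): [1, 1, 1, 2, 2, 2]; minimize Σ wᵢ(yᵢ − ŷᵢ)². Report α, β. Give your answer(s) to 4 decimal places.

Entries of MᵀWM: Σwᵢ·x·x = 548, Σwᵢ·x = 60, Σwᵢ·1 = 9.
Right-hand side: Σwᵢ·x·y = 645, Σwᵢ·y = 81.
Determinant 548·9 − 60² = 1332.
α = (645·9 − 60·81)/1332 = 105/148; β = (548·81 − 60·645)/1332 = 158/37.

α = 0.7095, β = 4.2703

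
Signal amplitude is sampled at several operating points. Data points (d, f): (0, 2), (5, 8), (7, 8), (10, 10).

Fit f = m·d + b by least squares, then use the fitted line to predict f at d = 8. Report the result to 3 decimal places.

f̂ = 8.981

From the data, Σd·d = 174, Σd = 22, Σ1 = 4.
And Σd·f = 196, Σf = 28.
Normal equations: [[174, 22]; [22, 4]]·[m, b]ᵀ = [196, 28]ᵀ.
Determinant 174·4 − 22² = 212.
m = (196·4 − 22·28)/212 = 42/53; b = (174·28 − 22·196)/212 = 140/53.
At d = 8: f̂ = (42/53)·(8) + (140/53)·(1) = 476/53.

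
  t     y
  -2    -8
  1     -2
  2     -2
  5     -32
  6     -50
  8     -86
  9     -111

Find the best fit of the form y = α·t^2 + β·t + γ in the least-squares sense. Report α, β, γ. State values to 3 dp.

α = -1.467, β = 0.890, γ = -0.189

Sums needed: Σt^2·t^2 = 12611, Σt^2·t = 1583, Σt^2 = 215, Σt·t = 215, Σt = 29, Σ1 = 7.
Right-hand side: Σt^2·y = -17137, Σt·y = -2137, Σy = -291.
Row-reducing yields α = -77544/52843, β = 47051/52843, γ = -9976/52843.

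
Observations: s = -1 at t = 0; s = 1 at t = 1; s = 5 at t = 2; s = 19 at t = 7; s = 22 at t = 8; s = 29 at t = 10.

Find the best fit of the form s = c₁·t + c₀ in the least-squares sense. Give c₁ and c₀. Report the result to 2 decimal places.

c₁ = 2.98, c₀ = -1.39

With design matrix A, AᵀA = [[218, 28]; [28, 6]] and Aᵀs = [610, 75]ᵀ.
det = 218·6 − 28² = 524.
c₁ = (610·6 − 28·75)/524 = 390/131; c₀ = (218·75 − 28·610)/524 = -365/262.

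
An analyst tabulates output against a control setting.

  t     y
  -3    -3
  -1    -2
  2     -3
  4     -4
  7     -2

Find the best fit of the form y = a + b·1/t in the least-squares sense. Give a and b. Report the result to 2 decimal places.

Entries of AᵀA: Σ1 = 5, Σ1/t = -37/84, Σ1/t·1/t = 10189/7056.
Right-hand side: Σy = -14, Σ1/t·y = 3/14.
det = 5·(10189/7056) − (-37/84)² = 6197/882.
a = ((-14)·(10189/7056) − (-37/84)·(3/14))/(6197/882) = -35495/12394; b = (5·(3/14) − (-37/84)·(-14))/(6197/882) = -4494/6197.

a = -2.86, b = -0.73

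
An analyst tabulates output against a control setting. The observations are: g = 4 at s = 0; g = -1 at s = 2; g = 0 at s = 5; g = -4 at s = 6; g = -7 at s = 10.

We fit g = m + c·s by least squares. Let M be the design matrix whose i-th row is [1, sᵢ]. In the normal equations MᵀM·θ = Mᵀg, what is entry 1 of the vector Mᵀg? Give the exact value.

Entry 1 ↔ basis 1, so (Mᵀg)_{1} = Σᵢ gᵢ = (1)·(4) + (1)·(-1) + (1)·(0) + (1)·(-4) + (1)·(-7) = -8.

-8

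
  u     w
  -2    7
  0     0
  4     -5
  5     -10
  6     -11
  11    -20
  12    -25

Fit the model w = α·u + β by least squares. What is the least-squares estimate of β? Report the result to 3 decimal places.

β = 1.755

Compute the Gram sums: Σu·u = 346, Σu = 36, Σ1 = 7.
Right-hand side: Σu·w = -670, Σw = -64.
det = 346·7 − 36² = 1126.
α = ((-670)·7 − 36·(-64))/1126 = -1193/563; β = (346·(-64) − 36·(-670))/1126 = 988/563.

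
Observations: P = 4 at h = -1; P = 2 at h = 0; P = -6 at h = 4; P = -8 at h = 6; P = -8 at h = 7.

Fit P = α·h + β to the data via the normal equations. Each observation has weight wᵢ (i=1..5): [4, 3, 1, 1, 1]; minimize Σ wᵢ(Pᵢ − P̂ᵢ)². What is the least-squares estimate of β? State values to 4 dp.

β = 2.1249

Sums needed: Σwᵢ·h·h = 105, Σwᵢ·h = 13, Σwᵢ·1 = 10.
And Σwᵢ·h·P = -144, Σwᵢ·P = 0.
Δ = 105·10 − 13² = 881.
α = ((-144)·10 − 13·0)/881 = -1440/881; β = (105·0 − 13·(-144))/881 = 1872/881.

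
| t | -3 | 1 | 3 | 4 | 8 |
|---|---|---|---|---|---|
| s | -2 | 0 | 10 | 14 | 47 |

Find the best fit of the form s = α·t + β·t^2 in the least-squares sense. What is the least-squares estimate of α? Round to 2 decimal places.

α = 1.81

Entries of AᵀA: Σt·t = 99, Σt·t^2 = 577, Σt^2·t^2 = 4515.
Right-hand side: Σt·s = 468, Σt^2·s = 3304.
AᵀA·[α, β]ᵀ = Aᵀs becomes [[99, 577]; [577, 4515]]·[α, β]ᵀ = [468, 3304]ᵀ.
Δ = 99·4515 − 577² = 114056.
α = (468·4515 − 577·3304)/114056 = 51653/28514; β = (99·3304 − 577·468)/114056 = 14265/28514.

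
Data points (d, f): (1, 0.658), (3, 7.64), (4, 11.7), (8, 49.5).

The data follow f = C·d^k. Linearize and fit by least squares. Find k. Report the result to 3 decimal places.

Taking logs, ln f = k·ln d + ln C, so regress ln f on ln d.
AᵀA = [[7.4528, 4.5643]; [4.5643, 4]], rhs = [13.7576, 7.9764]ᵀ  (here Σln d = 4.5643, Σ(ln d)² = 7.4528, Σln f = 7.9764, Σln d·ln f = 13.7576).
Δ = 7.4528·4 − (4.5643)² = 8.9781; k = (13.7576·4 − 4.5643·7.9764)/8.9781 = 2.07429, ln C = (7.4528·7.9764 − 4.5643·13.7576)/8.9781 = -0.37284.

k = 2.074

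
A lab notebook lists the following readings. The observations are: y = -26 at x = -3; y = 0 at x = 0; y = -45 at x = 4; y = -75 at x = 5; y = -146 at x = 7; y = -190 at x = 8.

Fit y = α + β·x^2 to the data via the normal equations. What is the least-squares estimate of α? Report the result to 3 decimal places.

MᵀM·[α, β]ᵀ = Mᵀy reads: 6·α + 163·β = -482;  163·α + 7459·β = -22143.
Eliminating β: 7459·(row 1) − 163·(row 2) gives 18185·α = 7459·(-482) − 163·(-22143) = 14071, so α = 14071/18185.
Then β = ((-22143) − 163·(14071/18185))/7459 = -54292/18185.

α = 0.774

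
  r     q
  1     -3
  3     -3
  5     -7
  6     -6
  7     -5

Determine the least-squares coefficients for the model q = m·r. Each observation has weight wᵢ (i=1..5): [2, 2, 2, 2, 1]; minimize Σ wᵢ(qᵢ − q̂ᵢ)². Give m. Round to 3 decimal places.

m = -1.052

The normal system XᵀWX·[m]ᵀ = XᵀWq is [[191]]·[m]ᵀ = [-201]ᵀ.
m = (-201)/191 = -1.05236.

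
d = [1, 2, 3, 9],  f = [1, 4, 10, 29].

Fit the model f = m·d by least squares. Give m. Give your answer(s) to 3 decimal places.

From the data, Σd·d = 95.
For Mᵀf: Σd·f = 300.
m = 300/95 = 3.15789.

m = 3.158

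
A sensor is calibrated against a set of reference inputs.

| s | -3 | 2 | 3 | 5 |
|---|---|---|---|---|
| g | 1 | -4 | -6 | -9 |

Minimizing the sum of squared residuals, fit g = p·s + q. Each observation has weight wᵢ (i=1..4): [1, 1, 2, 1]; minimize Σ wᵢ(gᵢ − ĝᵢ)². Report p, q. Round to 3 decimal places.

p = -1.222, q = -2.356

Normal-equation sums: Σwᵢ·s·s = 56, Σwᵢ·s = 10, Σwᵢ·1 = 5.
And Σwᵢ·s·g = -92, Σwᵢ·g = -24.
Eliminating q: 5·(row 1) − 10·(row 2) gives 180·p = 5·(-92) − 10·(-24) = -220, so p = -11/9.
Then q = ((-24) − 10·(-11/9))/5 = -106/45.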